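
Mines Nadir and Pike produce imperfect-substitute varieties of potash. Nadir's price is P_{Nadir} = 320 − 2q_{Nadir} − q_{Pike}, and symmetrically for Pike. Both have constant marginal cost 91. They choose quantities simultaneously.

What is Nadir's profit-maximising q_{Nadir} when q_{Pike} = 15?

Mine Nadir's profit: π = q_{Nadir}(320 − 2q_{Nadir} − q_{Pike}) − 91q_{Nadir}.
∂π/∂q_{Nadir} = 229 − 4q_{Nadir} − q_{Pike} = 0 ⇒ q_{Nadir} = 57.25 − 0.25q_{Pike}.
At q_{Pike} = 15: q_{Nadir} = 57.25 − 0.25·15 = 53.5.

53.5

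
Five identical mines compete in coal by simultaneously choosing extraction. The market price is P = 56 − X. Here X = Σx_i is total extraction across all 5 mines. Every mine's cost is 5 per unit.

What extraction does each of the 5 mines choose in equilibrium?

8.5

A representative mine's profit is π_i = x_i(56 − X) − 5x_i, with X = x_i + Σ_{j≠i} x_j.
First-order condition: 51 − 2x_i − Σ_{j≠i} x_j = 0.
With identical mines, set every x_j = x: then 51 − 2x − 4x = 0, i.e. x = 51/6 = 8.5.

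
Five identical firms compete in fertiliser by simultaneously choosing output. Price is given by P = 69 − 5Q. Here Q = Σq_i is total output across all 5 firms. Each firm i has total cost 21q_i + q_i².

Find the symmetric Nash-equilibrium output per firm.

A representative firm's profit is π_i = q_i(69 − 5Q) − 21q_i − q_i², with Q = q_i + Σ_{j≠i} q_j.
First-order condition: 48 − 12q_i − 5Σ_{j≠i} q_j = 0.
With identical firms, set every q_j = q: then 48 − 12q − 20q = 0, i.e. q = 48/32 = 1.5.

1.5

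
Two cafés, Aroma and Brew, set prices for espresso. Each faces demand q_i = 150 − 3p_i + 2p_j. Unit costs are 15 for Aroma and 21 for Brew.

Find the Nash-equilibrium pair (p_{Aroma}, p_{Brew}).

Aroma's profit: π = (p_{Aroma} − 15)(150 − 3p_{Aroma} + 2p_{Brew}).
∂π/∂p_{Aroma} = 195 − 6p_{Aroma} + 2p_{Brew} = 0 ⇒ p_{Aroma} = 32.5 + (1/3)p_{Brew}.
Similarly p_{Brew} = 35.5 + (1/3)p_{Aroma}.
Substituting the second reaction function into the first: p_{Aroma} = 32.5 + (1/3)(35.5 + (1/3)p_{Aroma}), which gives (8/9)p_{Aroma} = 133/3 ⇒ p_{Aroma} = 49.875.
Then p_{Brew} = 35.5 + (1/3)·49.875 = 52.125.

49.875, 52.125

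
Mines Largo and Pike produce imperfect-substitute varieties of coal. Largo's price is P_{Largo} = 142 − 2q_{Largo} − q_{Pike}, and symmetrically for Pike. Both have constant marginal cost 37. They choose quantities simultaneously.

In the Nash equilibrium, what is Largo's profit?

Mine Largo's profit: π = q_{Largo}(142 − 2q_{Largo} − q_{Pike}) − 37q_{Largo}.
∂π/∂q_{Largo} = 105 − 4q_{Largo} − q_{Pike} = 0 ⇒ q_{Largo} = 26.25 − 0.25q_{Pike}.
By symmetry q_{Pike} = q_{Largo}; substituting into the reaction function, 1.25q_{Largo} = 26.25 and q_{Largo} = 21.
P_{Largo} = 142 − 2·21 − 21 = 79.
Profit = (79 − 37)·21 = 882.

882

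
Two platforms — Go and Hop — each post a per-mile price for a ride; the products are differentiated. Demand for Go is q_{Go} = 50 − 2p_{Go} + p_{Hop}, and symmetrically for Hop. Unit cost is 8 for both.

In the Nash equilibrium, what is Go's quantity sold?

28

Go's profit: π = (p_{Go} − 8)(50 − 2p_{Go} + p_{Hop}).
∂π/∂p_{Go} = 66 − 4p_{Go} + p_{Hop} = 0 ⇒ p_{Go} = 16.5 + 0.25p_{Hop}.
The game is symmetric, so in equilibrium p_{Hop} = p_{Go}: the reaction function gives 0.75p_{Go} = 16.5, hence p_{Go} = 22.
q_{Go} = 50 − 2·22 + 22 = 28.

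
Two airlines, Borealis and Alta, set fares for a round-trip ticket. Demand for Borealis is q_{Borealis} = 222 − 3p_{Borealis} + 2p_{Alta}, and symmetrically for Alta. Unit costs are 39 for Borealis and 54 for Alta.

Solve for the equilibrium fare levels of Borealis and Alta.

87.5625, 93.1875

Borealis's profit: π = (p_{Borealis} − 39)(222 − 3p_{Borealis} + 2p_{Alta}).
∂π/∂p_{Borealis} = 339 − 6p_{Borealis} + 2p_{Alta} = 0 ⇒ p_{Borealis} = 56.5 + (1/3)p_{Alta}.
Similarly p_{Alta} = 64 + (1/3)p_{Borealis}.
Solving the two reaction functions simultaneously: (1 − (1/3)(1/3))p_{Borealis} = 56.5 + (1/3)·64, so (8/9)p_{Borealis} = 467/6 and p_{Borealis} = 87.5625.
Then p_{Alta} = 64 + (1/3)·87.5625 = 93.1875.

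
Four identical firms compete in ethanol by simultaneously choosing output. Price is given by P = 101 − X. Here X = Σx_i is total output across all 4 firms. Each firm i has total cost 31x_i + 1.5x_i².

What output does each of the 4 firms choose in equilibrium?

8.75

A representative firm's profit is π_i = x_i(101 − X) − 31x_i − 1.5x_i², with X = x_i + Σ_{j≠i} x_j.
First-order condition: 70 − 5x_i − Σ_{j≠i} x_j = 0.
In a symmetric equilibrium every firm chooses the same x, so Σ_{j≠i} x_j = 3x. The condition becomes 70 − 8x = 0, giving x = 70/8 = 8.75.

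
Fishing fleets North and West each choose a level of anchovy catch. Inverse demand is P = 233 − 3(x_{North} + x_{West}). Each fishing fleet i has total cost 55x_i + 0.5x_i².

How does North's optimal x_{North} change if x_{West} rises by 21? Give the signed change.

-9

Fishing fleet North's profit: π = x_{North}(233 − 3(x_{North} + x_{West})) − 55x_{North} − 0.5x_{North}².
∂π/∂x_{North} = 178 − 7x_{North} − 3x_{West} = 0, so x_{North} = 178/7 − (3/7)x_{West}.
The reaction-function slope is −3/7, so a 21-unit rise in x_{West} moves x_{North} by −3/7 × 21 = −9. North's best response falls — the actions are strategic substitutes.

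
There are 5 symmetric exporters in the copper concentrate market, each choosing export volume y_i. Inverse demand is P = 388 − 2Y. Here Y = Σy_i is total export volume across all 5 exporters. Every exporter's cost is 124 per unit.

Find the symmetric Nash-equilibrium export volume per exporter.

22

A representative exporter's profit is π_i = y_i(388 − 2Y) − 124y_i, with Y = y_i + Σ_{j≠i} y_j.
First-order condition: 264 − 4y_i − 2Σ_{j≠i} y_j = 0.
With identical exporters, set every y_j = y: then 264 − 4y − 8y = 0, i.e. y = 264/12 = 22.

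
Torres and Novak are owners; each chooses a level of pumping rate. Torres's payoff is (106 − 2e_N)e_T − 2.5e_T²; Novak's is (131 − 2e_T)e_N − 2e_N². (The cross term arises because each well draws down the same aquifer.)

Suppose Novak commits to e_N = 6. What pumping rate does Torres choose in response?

18.8

Expanding Torres's payoff: 106e_T − 2e_Ne_T − 2.5e_T².
∂π/∂e_T = 106 − 2e_N − 5e_T = 0, so e_T = 21.2 − 0.4e_N.
At e_N = 6: e_T = 21.2 − 0.4·6 = 18.8.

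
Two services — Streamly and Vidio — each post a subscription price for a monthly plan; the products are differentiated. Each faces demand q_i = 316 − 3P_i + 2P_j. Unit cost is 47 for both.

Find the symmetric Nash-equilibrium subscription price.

114.25

Streamly's profit: π = (P_{Streamly} − 47)(316 − 3P_{Streamly} + 2P_{Vidio}).
∂π/∂P_{Streamly} = 457 − 6P_{Streamly} + 2P_{Vidio} = 0 ⇒ P_{Streamly} = 457/6 + (1/3)P_{Vidio}.
By symmetry P_{Vidio} = P_{Streamly}; substituting into the reaction function, (2/3)P_{Streamly} = 457/6 and P_{Streamly} = 114.25.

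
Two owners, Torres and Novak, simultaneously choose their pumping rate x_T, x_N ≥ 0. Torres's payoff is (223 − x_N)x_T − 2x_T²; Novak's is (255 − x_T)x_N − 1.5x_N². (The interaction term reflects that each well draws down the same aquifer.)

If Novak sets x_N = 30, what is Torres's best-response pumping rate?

Expanding Torres's payoff: 223x_T − x_Nx_T − 2x_T².
∂π/∂x_T = 223 − x_N − 4x_T = 0, so x_T = 55.75 − 0.25x_N.
At x_N = 30: x_T = 55.75 − 0.25·30 = 48.25.

48.25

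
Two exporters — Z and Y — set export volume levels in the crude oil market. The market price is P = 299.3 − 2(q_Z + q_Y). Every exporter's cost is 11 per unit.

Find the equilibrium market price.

Exporter Z's profit: π = q_Z(299.3 − 2(q_Z + q_Y)) − 11q_Z.
∂π/∂q_Z = 288.3 − 4q_Z − 2q_Y = 0, so q_Z = 72.075 − 0.5q_Y.
By symmetry q_Y = q_Z; substituting into the reaction function, 1.5q_Z = 72.075 and q_Z = 48.05.
Equilibrium price: P = 299.3 − 2·96.1 = 107.1.

107.1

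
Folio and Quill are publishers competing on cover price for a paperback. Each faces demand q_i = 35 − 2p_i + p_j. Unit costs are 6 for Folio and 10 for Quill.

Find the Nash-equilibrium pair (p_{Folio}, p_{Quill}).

Folio's profit: π = (p_{Folio} − 6)(35 − 2p_{Folio} + p_{Quill}).
∂π/∂p_{Folio} = 47 − 4p_{Folio} + p_{Quill} = 0 ⇒ p_{Folio} = 11.75 + 0.25p_{Quill}.
Similarly p_{Quill} = 13.75 + 0.25p_{Folio}.
Plugging p_{Quill} into Folio's best response: p_{Folio} = 11.75 + 0.25(13.75 + 0.25p_{Folio}) ⇒ 0.9375p_{Folio} = 15.1875, so p_{Folio} = 16.2.
Then p_{Quill} = 13.75 + 0.25·16.2 = 17.8.

16.2, 17.8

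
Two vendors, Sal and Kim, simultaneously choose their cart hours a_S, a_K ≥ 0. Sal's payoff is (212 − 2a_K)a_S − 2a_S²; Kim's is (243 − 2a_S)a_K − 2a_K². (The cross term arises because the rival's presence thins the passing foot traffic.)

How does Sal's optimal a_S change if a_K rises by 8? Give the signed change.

-4

Expanding Sal's payoff: 212a_S − 2a_Ka_S − 2a_S².
∂π/∂a_S = 212 − 2a_K − 4a_S = 0, so a_S = 53 − 0.5a_K.
The reaction-function slope is −0.5, so an 8-unit rise in a_K moves a_S by −0.5 × 8 = −4. Sal's best response falls — the actions are strategic substitutes.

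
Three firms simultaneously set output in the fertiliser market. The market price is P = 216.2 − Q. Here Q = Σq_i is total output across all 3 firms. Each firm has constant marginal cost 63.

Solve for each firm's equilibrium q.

38.3

A representative firm's profit is π_i = q_i(216.2 − Q) − 63q_i, with Q = q_i + Σ_{j≠i} q_j.
First-order condition: 153.2 − 2q_i − Σ_{j≠i} q_j = 0.
With identical firms, set every q_j = q: then 153.2 − 2q − 2q = 0, i.e. q = 153.2/4 = 38.3.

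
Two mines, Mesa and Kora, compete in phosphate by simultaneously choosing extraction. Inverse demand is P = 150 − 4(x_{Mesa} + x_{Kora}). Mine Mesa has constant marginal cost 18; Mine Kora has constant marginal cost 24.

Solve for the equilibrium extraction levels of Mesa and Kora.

Mine Mesa's profit: π = x_{Mesa}(150 − 4(x_{Mesa} + x_{Kora})) − 18x_{Mesa}.
∂π/∂x_{Mesa} = 132 − 8x_{Mesa} − 4x_{Kora} = 0, so x_{Mesa} = 16.5 − 0.5x_{Kora}.
By the same steps for Kora: x_{Kora} = 15.75 − 0.5x_{Mesa}.
Plugging x_{Kora} into Mesa's best response: x_{Mesa} = 16.5 − 0.5(15.75 − 0.5x_{Mesa}) ⇒ 0.75x_{Mesa} = 8.625, so x_{Mesa} = 11.5.
Then x_{Kora} = 15.75 − 0.5·11.5 = 10.

11.5, 10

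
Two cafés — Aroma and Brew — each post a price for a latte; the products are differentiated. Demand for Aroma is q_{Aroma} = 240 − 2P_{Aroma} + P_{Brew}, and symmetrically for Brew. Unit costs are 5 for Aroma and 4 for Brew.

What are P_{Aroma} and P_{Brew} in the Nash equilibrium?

83.2, 82.8

Aroma's profit: π = (P_{Aroma} − 5)(240 − 2P_{Aroma} + P_{Brew}).
∂π/∂P_{Aroma} = 250 − 4P_{Aroma} + P_{Brew} = 0 ⇒ P_{Aroma} = 62.5 + 0.25P_{Brew}.
Similarly P_{Brew} = 62 + 0.25P_{Aroma}.
Solving the two reaction functions simultaneously: (1 − (0.25)(0.25))P_{Aroma} = 62.5 + 0.25·62, so 0.9375P_{Aroma} = 78 and P_{Aroma} = 83.2.
Then P_{Brew} = 62 + 0.25·83.2 = 82.8.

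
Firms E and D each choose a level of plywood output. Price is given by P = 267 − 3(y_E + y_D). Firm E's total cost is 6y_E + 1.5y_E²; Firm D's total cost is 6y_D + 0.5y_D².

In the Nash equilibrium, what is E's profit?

1682

Firm E's profit: π = y_E(267 − 3(y_E + y_D)) − 6y_E − 1.5y_E².
∂π/∂y_E = 261 − 9y_E − 3y_D = 0, so y_E = 29 − (1/3)y_D.
For D: ∂π/∂y_D = 261 − 7y_D − 3y_E = 0 ⇒ y_D = 261/7 − (3/7)y_E.
Solving the two reaction functions simultaneously: (1 − (−1/3)(−3/7))y_E = 29 − (1/3)·(261/7), so (6/7)y_E = 116/7 and y_E = 58/3.
Then y_D = 261/7 − (3/7)·(58/3) = 29.
Price P = 267 − 3·(145/3) = 122.
E's profit: (122 − 6)·(58/3) − 1.5(58/3)² = 1682.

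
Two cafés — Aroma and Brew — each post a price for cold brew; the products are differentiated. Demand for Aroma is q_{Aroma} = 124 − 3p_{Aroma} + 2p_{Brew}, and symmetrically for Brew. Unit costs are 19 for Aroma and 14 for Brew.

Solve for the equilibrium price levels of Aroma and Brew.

44.3125, 42.4375

Aroma's profit: π = (p_{Aroma} − 19)(124 − 3p_{Aroma} + 2p_{Brew}).
∂π/∂p_{Aroma} = 181 − 6p_{Aroma} + 2p_{Brew} = 0 ⇒ p_{Aroma} = 181/6 + (1/3)p_{Brew}.
Similarly p_{Brew} = 83/3 + (1/3)p_{Aroma}.
Plugging p_{Brew} into Aroma's best response: p_{Aroma} = 181/6 + (1/3)(83/3 + (1/3)p_{Aroma}) ⇒ (8/9)p_{Aroma} = 709/18, so p_{Aroma} = 44.3125.
Then p_{Brew} = 83/3 + (1/3)·44.3125 = 42.4375.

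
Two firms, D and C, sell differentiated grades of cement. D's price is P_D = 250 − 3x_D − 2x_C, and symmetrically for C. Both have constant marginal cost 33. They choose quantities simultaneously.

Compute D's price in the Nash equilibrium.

Firm D's profit: π = x_D(250 − 3x_D − 2x_C) − 33x_D.
∂π/∂x_D = 217 − 6x_D − 2x_C = 0 ⇒ x_D = 217/6 − (1/3)x_C.
Setting x_D = x_C in the reaction function: x_D = 217/6 − (1/3)x_D, so x_D = (217/6) / (4/3) = 27.125.
P_D = 250 − 3·27.125 − 2·27.125 = 114.375.

114.375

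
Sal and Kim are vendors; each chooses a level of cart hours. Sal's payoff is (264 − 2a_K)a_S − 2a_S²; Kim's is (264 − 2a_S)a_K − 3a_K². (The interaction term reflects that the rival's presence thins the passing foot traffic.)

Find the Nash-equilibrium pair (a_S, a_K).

Expanding Sal's payoff: 264a_S − 2a_Ka_S − 2a_S².
∂π/∂a_S = 264 − 2a_K − 4a_S = 0, so a_S = 66 − 0.5a_K.
Likewise for Kim: a_K = 44 − (1/3)a_S.
Substituting the second reaction function into the first: a_S = 66 − 0.5(44 − (1/3)a_S), which gives (5/6)a_S = 44 ⇒ a_S = 52.8.
Then a_K = 44 − (1/3)·52.8 = 26.4.

52.8, 26.4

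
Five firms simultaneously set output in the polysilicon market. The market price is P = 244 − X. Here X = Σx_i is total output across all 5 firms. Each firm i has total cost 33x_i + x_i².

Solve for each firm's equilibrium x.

A representative firm's profit is π_i = x_i(244 − X) − 33x_i − x_i², with X = x_i + Σ_{j≠i} x_j.
First-order condition: 211 − 4x_i − Σ_{j≠i} x_j = 0.
In a symmetric equilibrium every firm chooses the same x, so Σ_{j≠i} x_j = 4x. The condition becomes 211 − 8x = 0, giving x = 211/8 = 26.375.

26.375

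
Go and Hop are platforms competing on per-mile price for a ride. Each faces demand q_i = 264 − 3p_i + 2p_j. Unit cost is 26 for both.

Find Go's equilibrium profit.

10620.75

Go's profit: π = (p_{Go} − 26)(264 − 3p_{Go} + 2p_{Hop}).
∂π/∂p_{Go} = 342 − 6p_{Go} + 2p_{Hop} = 0 ⇒ p_{Go} = 57 + (1/3)p_{Hop}.
The game is symmetric, so in equilibrium p_{Hop} = p_{Go}: the reaction function gives (2/3)p_{Go} = 57, hence p_{Go} = 85.5.
q_{Go} = 264 − 3·85.5 + 2·85.5 = 178.5.
Profit = (85.5 − 26)·178.5 = 10620.75.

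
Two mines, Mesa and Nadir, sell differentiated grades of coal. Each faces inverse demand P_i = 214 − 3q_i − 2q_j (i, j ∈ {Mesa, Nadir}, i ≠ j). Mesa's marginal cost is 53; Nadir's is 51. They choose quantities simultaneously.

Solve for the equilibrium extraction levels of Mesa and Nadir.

20, 20.5

Mine Mesa's profit: π = q_{Mesa}(214 − 3q_{Mesa} − 2q_{Nadir}) − 53q_{Mesa}.
∂π/∂q_{Mesa} = 161 − 6q_{Mesa} − 2q_{Nadir} = 0 ⇒ q_{Mesa} = 161/6 − (1/3)q_{Nadir}.
Similarly q_{Nadir} = 163/6 − (1/3)q_{Mesa}.
Substituting the second reaction function into the first: q_{Mesa} = 161/6 − (1/3)(163/6 − (1/3)q_{Mesa}), which gives (8/9)q_{Mesa} = 160/9 ⇒ q_{Mesa} = 20.
Then q_{Nadir} = 163/6 − (1/3)·20 = 20.5.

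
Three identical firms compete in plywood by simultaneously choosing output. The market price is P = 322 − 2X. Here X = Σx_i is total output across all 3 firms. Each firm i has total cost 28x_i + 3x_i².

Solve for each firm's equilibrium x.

21

A representative firm's profit is π_i = x_i(322 − 2X) − 28x_i − 3x_i², with X = x_i + Σ_{j≠i} x_j.
First-order condition: 294 − 10x_i − 2Σ_{j≠i} x_j = 0.
In a symmetric equilibrium every firm chooses the same x, so Σ_{j≠i} x_j = 2x. The condition becomes 294 − 14x = 0, giving x = 294/14 = 21.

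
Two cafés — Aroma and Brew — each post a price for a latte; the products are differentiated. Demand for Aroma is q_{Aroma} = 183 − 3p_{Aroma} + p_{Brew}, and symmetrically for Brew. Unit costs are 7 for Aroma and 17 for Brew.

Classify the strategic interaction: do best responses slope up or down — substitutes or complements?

Aroma's profit: π = (p_{Aroma} − 7)(183 − 3p_{Aroma} + p_{Brew}).
∂π/∂p_{Aroma} = 204 − 6p_{Aroma} + p_{Brew} = 0 ⇒ p_{Aroma} = 34 + (1/6)p_{Brew}.
The best-response slope dp_{Aroma}/dp_{Brew} = 1/6 > 0: the reaction function is upward-sloping, so the choices are strategic complements.

strategic complements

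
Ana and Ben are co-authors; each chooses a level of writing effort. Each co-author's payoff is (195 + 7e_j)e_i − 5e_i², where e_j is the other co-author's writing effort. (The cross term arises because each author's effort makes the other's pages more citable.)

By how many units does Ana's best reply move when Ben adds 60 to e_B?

42

Ana's payoff is (195 + 7e_B)e_A − 5e_A².
∂π/∂e_A = 195 + 7e_B − 10e_A = 0, so e_A = 19.5 + 0.7e_B.
The reaction-function slope is 0.7, so a 60-unit rise in e_B moves e_A by 0.7 × 60 = 42. Ana's best response rises — the actions are strategic complements.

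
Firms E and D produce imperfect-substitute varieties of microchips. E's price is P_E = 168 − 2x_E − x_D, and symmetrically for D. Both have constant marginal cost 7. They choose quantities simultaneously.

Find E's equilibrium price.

Firm E's profit: π = x_E(168 − 2x_E − x_D) − 7x_E.
∂π/∂x_E = 161 − 4x_E − x_D = 0 ⇒ x_E = 40.25 − 0.25x_D.
Setting x_E = x_D in the reaction function: x_E = 40.25 − 0.25x_E, so x_E = 40.25 / 1.25 = 32.2.
P_E = 168 − 2·32.2 − 32.2 = 71.4.

71.4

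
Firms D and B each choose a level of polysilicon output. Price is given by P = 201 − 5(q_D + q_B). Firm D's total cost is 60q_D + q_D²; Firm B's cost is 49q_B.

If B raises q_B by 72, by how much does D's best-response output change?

Firm D's profit: π = q_D(201 − 5(q_D + q_B)) − 60q_D − q_D².
∂π/∂q_D = 141 − 12q_D − 5q_B = 0, so q_D = 11.75 − (5/12)q_B.
The reaction-function slope is −5/12, so a 72-unit rise in q_B moves q_D by −5/12 × 72 = −30. D's best response falls — the actions are strategic substitutes.

-30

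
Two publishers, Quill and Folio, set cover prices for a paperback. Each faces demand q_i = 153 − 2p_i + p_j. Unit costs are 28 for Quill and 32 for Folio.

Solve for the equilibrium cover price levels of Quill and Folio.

Quill's profit: π = (p_{Quill} − 28)(153 − 2p_{Quill} + p_{Folio}).
∂π/∂p_{Quill} = 209 − 4p_{Quill} + p_{Folio} = 0 ⇒ p_{Quill} = 52.25 + 0.25p_{Folio}.
Similarly p_{Folio} = 54.25 + 0.25p_{Quill}.
Substituting the second reaction function into the first: p_{Quill} = 52.25 + 0.25(54.25 + 0.25p_{Quill}), which gives 0.9375p_{Quill} = 65.8125 ⇒ p_{Quill} = 70.2.
Then p_{Folio} = 54.25 + 0.25·70.2 = 71.8.

70.2, 71.8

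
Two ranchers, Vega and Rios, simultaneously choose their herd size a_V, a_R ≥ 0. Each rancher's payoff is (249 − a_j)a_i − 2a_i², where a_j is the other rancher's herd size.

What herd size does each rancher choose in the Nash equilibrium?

Vega's payoff is (249 − a_R)a_V − 2a_V².
∂π/∂a_V = 249 − a_R − 4a_V = 0, so a_V = 62.25 − 0.25a_R.
Setting a_V = a_R in the reaction function: a_V = 62.25 − 0.25a_V, so a_V = 62.25 / 1.25 = 49.8.

49.8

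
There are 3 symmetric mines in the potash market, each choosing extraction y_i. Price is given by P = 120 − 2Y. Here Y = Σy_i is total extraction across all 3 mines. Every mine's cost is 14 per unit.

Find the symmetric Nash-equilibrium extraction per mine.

13.25

A representative mine's profit is π_i = y_i(120 − 2Y) − 14y_i, with Y = y_i + Σ_{j≠i} y_j.
First-order condition: 106 − 4y_i − 2Σ_{j≠i} y_j = 0.
With identical mines, set every y_j = y: then 106 − 4y − 4y = 0, i.e. y = 106/8 = 13.25.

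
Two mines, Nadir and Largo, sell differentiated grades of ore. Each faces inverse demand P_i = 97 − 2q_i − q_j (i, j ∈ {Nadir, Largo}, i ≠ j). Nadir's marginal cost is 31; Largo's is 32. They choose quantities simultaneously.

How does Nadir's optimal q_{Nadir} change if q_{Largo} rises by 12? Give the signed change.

Mine Nadir's profit: π = q_{Nadir}(97 − 2q_{Nadir} − q_{Largo}) − 31q_{Nadir}.
∂π/∂q_{Nadir} = 66 − 4q_{Nadir} − q_{Largo} = 0 ⇒ q_{Nadir} = 16.5 − 0.25q_{Largo}.
The reaction-function slope is −0.25, so a 12-unit rise in q_{Largo} moves q_{Nadir} by −0.25 × 12 = −3. Nadir's best response falls — the actions are strategic substitutes.

-3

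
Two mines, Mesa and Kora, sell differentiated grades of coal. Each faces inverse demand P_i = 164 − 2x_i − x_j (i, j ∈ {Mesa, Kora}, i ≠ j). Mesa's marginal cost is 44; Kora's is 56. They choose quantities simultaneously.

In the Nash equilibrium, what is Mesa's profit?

1230.08

Mine Mesa's profit: π = x_{Mesa}(164 − 2x_{Mesa} − x_{Kora}) − 44x_{Mesa}.
∂π/∂x_{Mesa} = 120 − 4x_{Mesa} − x_{Kora} = 0 ⇒ x_{Mesa} = 30 − 0.25x_{Kora}.
Similarly x_{Kora} = 27 − 0.25x_{Mesa}.
Plugging x_{Kora} into Mesa's best response: x_{Mesa} = 30 − 0.25(27 − 0.25x_{Mesa}) ⇒ 0.9375x_{Mesa} = 23.25, so x_{Mesa} = 24.8.
Then x_{Kora} = 27 − 0.25·24.8 = 20.8.
P_{Mesa} = 164 − 2·24.8 − 20.8 = 93.6.
Profit = (93.6 − 44)·24.8 = 1230.08.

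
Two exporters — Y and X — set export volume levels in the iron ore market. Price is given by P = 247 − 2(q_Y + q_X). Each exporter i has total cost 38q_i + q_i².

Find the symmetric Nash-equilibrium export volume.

26.125

Exporter Y's profit: π = q_Y(247 − 2(q_Y + q_X)) − 38q_Y − q_Y².
∂π/∂q_Y = 209 − 6q_Y − 2q_X = 0, so q_Y = 209/6 − (1/3)q_X.
The game is symmetric, so in equilibrium q_X = q_Y: the reaction function gives (4/3)q_Y = 209/6, hence q_Y = 26.125.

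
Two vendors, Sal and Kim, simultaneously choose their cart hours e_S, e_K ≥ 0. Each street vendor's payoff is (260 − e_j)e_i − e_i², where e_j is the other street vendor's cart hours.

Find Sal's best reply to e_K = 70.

95

Sal's payoff is (260 − e_K)e_S − e_S².
∂π/∂e_S = 260 − e_K − 2e_S = 0, so e_S = 130 − 0.5e_K.
At e_K = 70: e_S = 130 − 0.5·70 = 95.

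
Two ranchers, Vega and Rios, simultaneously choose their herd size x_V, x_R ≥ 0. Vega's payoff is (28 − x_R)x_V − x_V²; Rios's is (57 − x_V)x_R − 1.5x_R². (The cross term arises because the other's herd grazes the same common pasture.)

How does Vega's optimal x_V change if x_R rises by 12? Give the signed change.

Expanding Vega's payoff: 28x_V − x_Rx_V − x_V².
∂π/∂x_V = 28 − x_R − 2x_V = 0, so x_V = 14 − 0.5x_R.
The reaction-function slope is −0.5, so a 12-unit rise in x_R moves x_V by −0.5 × 12 = −6. Vega's best response falls — the actions are strategic substitutes.

-6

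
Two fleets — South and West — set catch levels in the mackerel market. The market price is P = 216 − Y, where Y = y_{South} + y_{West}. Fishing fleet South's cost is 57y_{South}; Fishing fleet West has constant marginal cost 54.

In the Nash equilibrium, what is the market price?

109

Fishing fleet South's profit: π = y_{South}(216 − (y_{South} + y_{West})) − 57y_{South}.
∂π/∂y_{South} = 159 − 2y_{South} − y_{West} = 0, so y_{South} = 79.5 − 0.5y_{West}.
By the same steps for West: y_{West} = 81 − 0.5y_{South}.
Solving the two reaction functions simultaneously: (1 − (−0.5)(−0.5))y_{South} = 79.5 − 0.5·81, so 0.75y_{South} = 39 and y_{South} = 52.
Then y_{West} = 81 − 0.5·52 = 55.
Equilibrium price: P = 216 − 107 = 109.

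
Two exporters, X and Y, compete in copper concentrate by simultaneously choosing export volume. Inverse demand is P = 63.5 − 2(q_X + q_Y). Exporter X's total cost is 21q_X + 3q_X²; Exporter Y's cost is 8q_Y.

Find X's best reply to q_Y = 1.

4.05

Exporter X's profit: π = q_X(63.5 − 2(q_X + q_Y)) − 21q_X − 3q_X².
∂π/∂q_X = 42.5 − 10q_X − 2q_Y = 0, so q_X = 4.25 − 0.2q_Y.
At q_Y = 1: q_X = 4.25 − 0.2·1 = 4.05.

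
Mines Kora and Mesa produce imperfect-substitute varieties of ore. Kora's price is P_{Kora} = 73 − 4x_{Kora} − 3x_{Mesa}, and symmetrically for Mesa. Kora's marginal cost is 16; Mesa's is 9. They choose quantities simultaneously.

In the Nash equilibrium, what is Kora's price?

35.2

Mine Kora's profit: π = x_{Kora}(73 − 4x_{Kora} − 3x_{Mesa}) − 16x_{Kora}.
∂π/∂x_{Kora} = 57 − 8x_{Kora} − 3x_{Mesa} = 0 ⇒ x_{Kora} = 7.125 − 0.375x_{Mesa}.
Similarly x_{Mesa} = 8 − 0.375x_{Kora}.
Substituting the second reaction function into the first: x_{Kora} = 7.125 − 0.375(8 − 0.375x_{Kora}), which gives (55/64)x_{Kora} = 4.125 ⇒ x_{Kora} = 4.8.
Then x_{Mesa} = 8 − 0.375·4.8 = 6.2.
P_{Kora} = 73 − 4·4.8 − 3·6.2 = 35.2.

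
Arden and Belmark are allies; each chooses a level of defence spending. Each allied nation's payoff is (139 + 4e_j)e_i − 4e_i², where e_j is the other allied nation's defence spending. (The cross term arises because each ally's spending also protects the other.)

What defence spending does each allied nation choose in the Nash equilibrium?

Arden's payoff is (139 + 4e_B)e_A − 4e_A².
∂π/∂e_A = 139 + 4e_B − 8e_A = 0, so e_A = 17.375 + 0.5e_B.
The game is symmetric, so in equilibrium e_B = e_A: the reaction function gives 0.5e_A = 17.375, hence e_A = 34.75.

34.75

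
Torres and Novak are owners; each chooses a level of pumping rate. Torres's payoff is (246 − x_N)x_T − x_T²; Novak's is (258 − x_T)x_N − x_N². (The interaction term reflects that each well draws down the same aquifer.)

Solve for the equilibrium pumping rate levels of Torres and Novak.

78, 90

Expanding Torres's payoff: 246x_T − x_Nx_T − x_T².
∂π/∂x_T = 246 − x_N − 2x_T = 0, so x_T = 123 − 0.5x_N.
Likewise for Novak: x_N = 129 − 0.5x_T.
Plugging x_N into Torres's best response: x_T = 123 − 0.5(129 − 0.5x_T) ⇒ 0.75x_T = 58.5, so x_T = 78.
Then x_N = 129 − 0.5·78 = 90.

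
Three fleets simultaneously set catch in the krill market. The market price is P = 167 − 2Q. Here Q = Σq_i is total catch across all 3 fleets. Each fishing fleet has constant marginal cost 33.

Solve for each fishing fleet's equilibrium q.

16.75

A representative fishing fleet's profit is π_i = q_i(167 − 2Q) − 33q_i, with Q = q_i + Σ_{j≠i} q_j.
First-order condition: 134 − 4q_i − 2Σ_{j≠i} q_j = 0.
In a symmetric equilibrium every fishing fleet chooses the same q, so Σ_{j≠i} q_j = 2q. The condition becomes 134 − 8q = 0, giving q = 134/8 = 16.75.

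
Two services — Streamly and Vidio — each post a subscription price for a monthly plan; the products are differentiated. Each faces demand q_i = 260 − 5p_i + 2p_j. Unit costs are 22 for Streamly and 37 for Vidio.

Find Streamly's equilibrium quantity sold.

129.0625

Streamly's profit: π = (p_{Streamly} − 22)(260 − 5p_{Streamly} + 2p_{Vidio}).
∂π/∂p_{Streamly} = 370 − 10p_{Streamly} + 2p_{Vidio} = 0 ⇒ p_{Streamly} = 37 + 0.2p_{Vidio}.
Similarly p_{Vidio} = 44.5 + 0.2p_{Streamly}.
Solving the two reaction functions simultaneously: (1 − (0.2)(0.2))p_{Streamly} = 37 + 0.2·44.5, so 0.96p_{Streamly} = 45.9 and p_{Streamly} = 47.8125.
Then p_{Vidio} = 44.5 + 0.2·47.8125 = 54.0625.
q_{Streamly} = 260 − 5·47.8125 + 2·54.0625 = 129.0625.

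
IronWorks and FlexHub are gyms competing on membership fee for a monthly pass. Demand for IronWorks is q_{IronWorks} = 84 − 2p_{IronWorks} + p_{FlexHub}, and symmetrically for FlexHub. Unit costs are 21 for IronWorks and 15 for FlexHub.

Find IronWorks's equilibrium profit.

IronWorks's profit: π = (p_{IronWorks} − 21)(84 − 2p_{IronWorks} + p_{FlexHub}).
∂π/∂p_{IronWorks} = 126 − 4p_{IronWorks} + p_{FlexHub} = 0 ⇒ p_{IronWorks} = 31.5 + 0.25p_{FlexHub}.
Similarly p_{FlexHub} = 28.5 + 0.25p_{IronWorks}.
Substituting the second reaction function into the first: p_{IronWorks} = 31.5 + 0.25(28.5 + 0.25p_{IronWorks}), which gives 0.9375p_{IronWorks} = 38.625 ⇒ p_{IronWorks} = 41.2.
Then p_{FlexHub} = 28.5 + 0.25·41.2 = 38.8.
q_{IronWorks} = 84 − 2·41.2 + 38.8 = 40.4.
Profit = (41.2 − 21)·40.4 = 816.08.

816.08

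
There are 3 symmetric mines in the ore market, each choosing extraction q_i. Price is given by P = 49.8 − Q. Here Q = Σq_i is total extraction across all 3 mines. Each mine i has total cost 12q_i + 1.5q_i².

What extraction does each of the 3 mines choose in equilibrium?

5.4

A representative mine's profit is π_i = q_i(49.8 − Q) − 12q_i − 1.5q_i², with Q = q_i + Σ_{j≠i} q_j.
First-order condition: 37.8 − 5q_i − Σ_{j≠i} q_j = 0.
Imposing symmetry (q_j = q for all j) turns Σ_{j≠i} q_j into 2q, so 37.8 = 7q and q = 5.4.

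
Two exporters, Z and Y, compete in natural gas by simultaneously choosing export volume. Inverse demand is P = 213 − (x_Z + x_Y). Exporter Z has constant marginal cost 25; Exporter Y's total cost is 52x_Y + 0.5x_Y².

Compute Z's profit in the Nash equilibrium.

6496.36

Exporter Z's profit: π = x_Z(213 − (x_Z + x_Y)) − 25x_Z.
∂π/∂x_Z = 188 − 2x_Z − x_Y = 0, so x_Z = 94 − 0.5x_Y.
For Y: ∂π/∂x_Y = 161 − 3x_Y − x_Z = 0 ⇒ x_Y = 161/3 − (1/3)x_Z.
Substituting the second reaction function into the first: x_Z = 94 − 0.5(161/3 − (1/3)x_Z), which gives (5/6)x_Z = 403/6 ⇒ x_Z = 80.6.
Then x_Y = 161/3 − (1/3)·80.6 = 26.8.
Price P = 213 − 107.4 = 105.6.
Z's profit: (105.6 − 25)·80.6 = 6496.36.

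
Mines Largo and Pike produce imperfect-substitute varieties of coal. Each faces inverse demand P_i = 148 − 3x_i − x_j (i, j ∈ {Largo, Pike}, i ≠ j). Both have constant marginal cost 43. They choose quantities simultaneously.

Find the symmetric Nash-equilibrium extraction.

Mine Largo's profit: π = x_{Largo}(148 − 3x_{Largo} − x_{Pike}) − 43x_{Largo}.
∂π/∂x_{Largo} = 105 − 6x_{Largo} − x_{Pike} = 0 ⇒ x_{Largo} = 17.5 − (1/6)x_{Pike}.
By symmetry x_{Pike} = x_{Largo}; substituting into the reaction function, (7/6)x_{Largo} = 17.5 and x_{Largo} = 15.

15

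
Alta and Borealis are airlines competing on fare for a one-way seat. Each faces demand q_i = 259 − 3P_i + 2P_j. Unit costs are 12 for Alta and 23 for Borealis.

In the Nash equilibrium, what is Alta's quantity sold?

191.4375

Alta's profit: π = (P_{Alta} − 12)(259 − 3P_{Alta} + 2P_{Borealis}).
∂π/∂P_{Alta} = 295 − 6P_{Alta} + 2P_{Borealis} = 0 ⇒ P_{Alta} = 295/6 + (1/3)P_{Borealis}.
Similarly P_{Borealis} = 164/3 + (1/3)P_{Alta}.
Solving the two reaction functions simultaneously: (1 − (1/3)(1/3))P_{Alta} = 295/6 + (1/3)·(164/3), so (8/9)P_{Alta} = 1213/18 and P_{Alta} = 75.8125.
Then P_{Borealis} = 164/3 + (1/3)·75.8125 = 79.9375.
q_{Alta} = 259 − 3·75.8125 + 2·79.9375 = 191.4375.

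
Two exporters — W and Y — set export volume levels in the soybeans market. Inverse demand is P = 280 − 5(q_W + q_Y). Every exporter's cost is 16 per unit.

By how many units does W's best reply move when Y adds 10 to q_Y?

Exporter W's profit: π = q_W(280 − 5(q_W + q_Y)) − 16q_W.
∂π/∂q_W = 264 − 10q_W − 5q_Y = 0, so q_W = 26.4 − 0.5q_Y.
The reaction-function slope is −0.5, so a 10-unit rise in q_Y moves q_W by −0.5 × 10 = −5. W's best response falls — the actions are strategic substitutes.

-5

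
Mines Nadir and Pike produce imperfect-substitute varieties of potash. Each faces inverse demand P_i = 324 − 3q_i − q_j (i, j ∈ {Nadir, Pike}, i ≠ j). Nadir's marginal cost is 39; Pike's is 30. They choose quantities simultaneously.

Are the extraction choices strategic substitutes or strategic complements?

strategic substitutes

Mine Nadir's profit: π = q_{Nadir}(324 − 3q_{Nadir} − q_{Pike}) − 39q_{Nadir}.
∂π/∂q_{Nadir} = 285 − 6q_{Nadir} − q_{Pike} = 0 ⇒ q_{Nadir} = 47.5 − (1/6)q_{Pike}.
The best-response slope dq_{Nadir}/dq_{Pike} = −1/6 < 0: the reaction function is downward-sloping, so the choices are strategic substitutes.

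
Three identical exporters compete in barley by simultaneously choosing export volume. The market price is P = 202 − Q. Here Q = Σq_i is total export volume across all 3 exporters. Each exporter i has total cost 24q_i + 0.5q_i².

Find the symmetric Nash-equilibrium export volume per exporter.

35.6

A representative exporter's profit is π_i = q_i(202 − Q) − 24q_i − 0.5q_i², with Q = q_i + Σ_{j≠i} q_j.
First-order condition: 178 − 3q_i − Σ_{j≠i} q_j = 0.
Imposing symmetry (q_j = q for all j) turns Σ_{j≠i} q_j into 2q, so 178 = 5q and q = 35.6.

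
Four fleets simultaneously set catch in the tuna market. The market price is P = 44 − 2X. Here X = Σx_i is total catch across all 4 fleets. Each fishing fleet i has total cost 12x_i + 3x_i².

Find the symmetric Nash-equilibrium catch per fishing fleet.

2

A representative fishing fleet's profit is π_i = x_i(44 − 2X) − 12x_i − 3x_i², with X = x_i + Σ_{j≠i} x_j.
First-order condition: 32 − 10x_i − 2Σ_{j≠i} x_j = 0.
In a symmetric equilibrium every fishing fleet chooses the same x, so Σ_{j≠i} x_j = 3x. The condition becomes 32 − 16x = 0, giving x = 32/16 = 2.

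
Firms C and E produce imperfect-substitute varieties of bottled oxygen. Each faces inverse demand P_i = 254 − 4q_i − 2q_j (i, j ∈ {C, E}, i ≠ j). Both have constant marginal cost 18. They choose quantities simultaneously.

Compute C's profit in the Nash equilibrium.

Firm C's profit: π = q_C(254 − 4q_C − 2q_E) − 18q_C.
∂π/∂q_C = 236 − 8q_C − 2q_E = 0 ⇒ q_C = 29.5 − 0.25q_E.
By symmetry q_E = q_C; substituting into the reaction function, 1.25q_C = 29.5 and q_C = 23.6.
P_C = 254 − 4·23.6 − 2·23.6 = 112.4.
Profit = (112.4 − 18)·23.6 = 2227.84.

2227.84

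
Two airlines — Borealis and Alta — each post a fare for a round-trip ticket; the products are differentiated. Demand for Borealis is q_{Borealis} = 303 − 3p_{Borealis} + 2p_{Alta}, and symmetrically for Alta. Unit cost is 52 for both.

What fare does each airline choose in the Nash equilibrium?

114.75

Borealis's profit: π = (p_{Borealis} − 52)(303 − 3p_{Borealis} + 2p_{Alta}).
∂π/∂p_{Borealis} = 459 − 6p_{Borealis} + 2p_{Alta} = 0 ⇒ p_{Borealis} = 76.5 + (1/3)p_{Alta}.
By symmetry p_{Alta} = p_{Borealis}; substituting into the reaction function, (2/3)p_{Borealis} = 76.5 and p_{Borealis} = 114.75.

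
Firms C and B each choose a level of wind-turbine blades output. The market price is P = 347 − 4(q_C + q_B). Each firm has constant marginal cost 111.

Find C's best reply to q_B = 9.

Firm C's profit: π = q_C(347 − 4(q_C + q_B)) − 111q_C.
∂π/∂q_C = 236 − 8q_C − 4q_B = 0, so q_C = 29.5 − 0.5q_B.
At q_B = 9: q_C = 29.5 − 0.5·9 = 25.

25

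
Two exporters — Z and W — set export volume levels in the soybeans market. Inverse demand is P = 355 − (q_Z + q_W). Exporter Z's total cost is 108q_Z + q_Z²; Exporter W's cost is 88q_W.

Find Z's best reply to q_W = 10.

59.25

Exporter Z's profit: π = q_Z(355 − (q_Z + q_W)) − 108q_Z − q_Z².
∂π/∂q_Z = 247 − 4q_Z − q_W = 0, so q_Z = 61.75 − 0.25q_W.
At q_W = 10: q_Z = 61.75 − 0.25·10 = 59.25.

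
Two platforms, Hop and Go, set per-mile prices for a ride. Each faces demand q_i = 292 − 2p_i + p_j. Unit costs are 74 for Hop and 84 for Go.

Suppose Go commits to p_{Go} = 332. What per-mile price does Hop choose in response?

Hop's profit: π = (p_{Hop} − 74)(292 − 2p_{Hop} + p_{Go}).
∂π/∂p_{Hop} = 440 − 4p_{Hop} + p_{Go} = 0 ⇒ p_{Hop} = 110 + 0.25p_{Go}.
At p_{Go} = 332: p_{Hop} = 110 + 0.25·332 = 193.

193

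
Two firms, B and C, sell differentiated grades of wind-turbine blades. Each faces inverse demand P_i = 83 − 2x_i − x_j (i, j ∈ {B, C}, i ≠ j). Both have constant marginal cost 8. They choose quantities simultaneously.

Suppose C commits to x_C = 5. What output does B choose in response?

17.5

Firm B's profit: π = x_B(83 − 2x_B − x_C) − 8x_B.
∂π/∂x_B = 75 − 4x_B − x_C = 0 ⇒ x_B = 18.75 − 0.25x_C.
At x_C = 5: x_B = 18.75 − 0.25·5 = 17.5.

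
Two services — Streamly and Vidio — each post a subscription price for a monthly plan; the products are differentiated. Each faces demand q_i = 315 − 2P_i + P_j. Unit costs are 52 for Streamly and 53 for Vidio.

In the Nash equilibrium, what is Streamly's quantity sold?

Streamly's profit: π = (P_{Streamly} − 52)(315 − 2P_{Streamly} + P_{Vidio}).
∂π/∂P_{Streamly} = 419 − 4P_{Streamly} + P_{Vidio} = 0 ⇒ P_{Streamly} = 104.75 + 0.25P_{Vidio}.
Similarly P_{Vidio} = 105.25 + 0.25P_{Streamly}.
Solving the two reaction functions simultaneously: (1 − (0.25)(0.25))P_{Streamly} = 104.75 + 0.25·105.25, so 0.9375P_{Streamly} = 131.0625 and P_{Streamly} = 139.8.
Then P_{Vidio} = 105.25 + 0.25·139.8 = 140.2.
q_{Streamly} = 315 − 2·139.8 + 140.2 = 175.6.

175.6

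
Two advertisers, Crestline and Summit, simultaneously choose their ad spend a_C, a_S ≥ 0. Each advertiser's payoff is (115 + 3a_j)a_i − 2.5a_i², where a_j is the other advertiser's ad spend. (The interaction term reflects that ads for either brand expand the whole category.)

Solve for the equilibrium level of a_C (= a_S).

Crestline's payoff is (115 + 3a_S)a_C − 2.5a_C².
∂π/∂a_C = 115 + 3a_S − 5a_C = 0, so a_C = 23 + 0.6a_S.
Setting a_C = a_S in the reaction function: a_C = 23 + 0.6a_C, so a_C = 23 / 0.4 = 57.5.

57.5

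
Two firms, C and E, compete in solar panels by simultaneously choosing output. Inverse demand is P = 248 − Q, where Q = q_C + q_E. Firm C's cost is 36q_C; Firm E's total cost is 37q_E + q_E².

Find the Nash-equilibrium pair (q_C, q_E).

91, 30

Firm C's profit: π = q_C(248 − (q_C + q_E)) − 36q_C.
∂π/∂q_C = 212 − 2q_C − q_E = 0, so q_C = 106 − 0.5q_E.
For E: ∂π/∂q_E = 211 − 4q_E − q_C = 0 ⇒ q_E = 52.75 − 0.25q_C.
Solving the two reaction functions simultaneously: (1 − (−0.5)(−0.25))q_C = 106 − 0.5·52.75, so 0.875q_C = 79.625 and q_C = 91.
Then q_E = 52.75 − 0.25·91 = 30.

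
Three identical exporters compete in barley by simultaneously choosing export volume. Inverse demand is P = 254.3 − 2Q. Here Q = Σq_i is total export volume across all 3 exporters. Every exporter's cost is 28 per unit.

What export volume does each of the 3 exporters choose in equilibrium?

A representative exporter's profit is π_i = q_i(254.3 − 2Q) − 28q_i, with Q = q_i + Σ_{j≠i} q_j.
First-order condition: 226.3 − 4q_i − 2Σ_{j≠i} q_j = 0.
In a symmetric equilibrium every exporter chooses the same q, so Σ_{j≠i} q_j = 2q. The condition becomes 226.3 − 8q = 0, giving q = 226.3/8 = 28.2875.

28.2875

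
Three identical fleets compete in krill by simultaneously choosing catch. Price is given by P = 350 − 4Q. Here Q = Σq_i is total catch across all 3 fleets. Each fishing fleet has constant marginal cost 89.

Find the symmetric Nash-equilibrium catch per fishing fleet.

A representative fishing fleet's profit is π_i = q_i(350 − 4Q) − 89q_i, with Q = q_i + Σ_{j≠i} q_j.
First-order condition: 261 − 8q_i − 4Σ_{j≠i} q_j = 0.
Imposing symmetry (q_j = q for all j) turns Σ_{j≠i} q_j into 2q, so 261 = 16q and q = 16.3125.

16.3125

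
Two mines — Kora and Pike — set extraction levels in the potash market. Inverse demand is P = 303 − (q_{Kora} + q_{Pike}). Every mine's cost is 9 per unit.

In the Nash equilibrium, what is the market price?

Mine Kora's profit: π = q_{Kora}(303 − (q_{Kora} + q_{Pike})) − 9q_{Kora}.
∂π/∂q_{Kora} = 294 − 2q_{Kora} − q_{Pike} = 0, so q_{Kora} = 147 − 0.5q_{Pike}.
The game is symmetric, so in equilibrium q_{Pike} = q_{Kora}: the reaction function gives 1.5q_{Kora} = 147, hence q_{Kora} = 98.
Equilibrium price: P = 303 − 196 = 107.

107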